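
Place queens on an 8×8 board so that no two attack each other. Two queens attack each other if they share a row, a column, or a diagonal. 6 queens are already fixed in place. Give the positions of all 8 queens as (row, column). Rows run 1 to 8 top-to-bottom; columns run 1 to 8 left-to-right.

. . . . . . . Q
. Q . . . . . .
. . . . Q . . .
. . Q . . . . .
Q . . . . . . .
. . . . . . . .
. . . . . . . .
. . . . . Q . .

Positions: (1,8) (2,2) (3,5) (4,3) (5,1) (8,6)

(1,8) (2,2) (3,5) (4,3) (5,1) (6,7) (7,4) (8,6)

Row 6: attacked by (1,8)→{3,8}; (2,2)→{2,6}; (3,5)→{2,5,8}; (4,3)→{1,3,5}; (5,1)→{1,2}; (8,6)→{4,6,8}. Safe: 7. Place at column 7.
Row 7: attacked by (1,8)→{2,8}; (2,2)→{2,7}; (3,5)→{1,5}; (4,3)→{3,6}; (5,1)→{1,3}; (6,7)→{6,7,8}; (8,6)→{5,6,7}. Safe: 4. Place at column 4.
Columns [8, 2, 5, 3, 1, 7, 4, 6], r−c [-7, 0, -2, 1, 4, -1, 3, 2], r+c [9, 4, 8, 7, 6, 13, 11, 14] are all distinct, so no two queens attack.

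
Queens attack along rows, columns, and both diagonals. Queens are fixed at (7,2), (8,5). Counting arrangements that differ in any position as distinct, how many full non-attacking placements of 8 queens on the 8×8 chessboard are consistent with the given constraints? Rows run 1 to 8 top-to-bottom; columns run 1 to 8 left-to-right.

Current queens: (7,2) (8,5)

Branch on row 1: col 1 → 1; col 3 → 1; col 4 → 0; col 6 → 1; col 7 → 1.
Sum: 1 + 1 + 0 + 1 + 1 = 4.

4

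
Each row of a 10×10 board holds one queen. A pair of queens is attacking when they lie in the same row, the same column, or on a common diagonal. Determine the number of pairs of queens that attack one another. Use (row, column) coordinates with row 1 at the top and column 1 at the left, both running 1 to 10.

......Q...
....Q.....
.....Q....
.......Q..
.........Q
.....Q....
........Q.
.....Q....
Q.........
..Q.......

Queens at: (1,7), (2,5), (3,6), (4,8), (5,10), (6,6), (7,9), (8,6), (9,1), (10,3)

Same column: (3,6)–(6,6) (column 6); (3,6)–(8,6) (column 6); (6,6)–(8,6) (column 6).
Same diagonal: (2,5)–(3,6) (|2−3| = |5−6| = 1); (4,8)–(6,6) (|4−6| = |8−6| = 2).
Total attacking pairs: 5.

5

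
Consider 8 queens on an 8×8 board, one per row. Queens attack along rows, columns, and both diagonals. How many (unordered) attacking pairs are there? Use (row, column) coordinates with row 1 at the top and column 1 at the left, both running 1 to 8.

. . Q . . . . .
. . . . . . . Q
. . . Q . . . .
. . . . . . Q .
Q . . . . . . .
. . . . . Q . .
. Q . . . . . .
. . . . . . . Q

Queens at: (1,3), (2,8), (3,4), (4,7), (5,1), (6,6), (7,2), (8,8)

Same column: (2,8)–(8,8) (column 8).
Same diagonal: (6,6)–(8,8) (|6−8| = |6−8| = 2).
Total attacking pairs: 2.

2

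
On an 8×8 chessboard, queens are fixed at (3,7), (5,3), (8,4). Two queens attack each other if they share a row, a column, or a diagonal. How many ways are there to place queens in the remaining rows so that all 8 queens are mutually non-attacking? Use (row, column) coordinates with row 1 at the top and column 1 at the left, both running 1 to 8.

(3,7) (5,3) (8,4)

Branch on row 1: col 1 → 0; col 2 → 1; col 6 → 1; col 8 → 0.
Sum: 0 + 1 + 1 + 0 = 2.

2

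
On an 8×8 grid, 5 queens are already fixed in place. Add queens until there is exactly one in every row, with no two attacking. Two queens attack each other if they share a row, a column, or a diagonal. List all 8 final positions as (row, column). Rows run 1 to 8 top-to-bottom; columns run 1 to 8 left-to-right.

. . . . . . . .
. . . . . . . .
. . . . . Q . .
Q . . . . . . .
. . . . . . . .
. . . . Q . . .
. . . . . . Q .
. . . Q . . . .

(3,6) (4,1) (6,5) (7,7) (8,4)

(1,2) (2,8) (3,6) (4,1) (5,3) (6,5) (7,7) (8,4)

Row 1: attacked by (3,6)→{4,6,8}; (4,1)→{1,4}; (6,5)→{5}; (7,7)→{1,7}; (8,4)→{4}. Safe: 2, 3. Place at column 2.
Row 2: attacked by (1,2)→{1,2,3}; (3,6)→{5,6,7}; (4,1)→{1,3}; (6,5)→{1,5}; (7,7)→{2,7}; (8,4)→{4}. Safe: 8. Place at column 8.
Row 5: attacked by (1,2)→{2,6}; (2,8)→{5,8}; (3,6)→{4,6,8}; (4,1)→{1,2}; (6,5)→{4,5,6}; (7,7)→{5,7}; (8,4)→{1,4,7}. Safe: 3. Place at column 3.
Columns [2, 8, 6, 1, 3, 5, 7, 4], r−c [-1, -6, -3, 3, 2, 1, 0, 4], r+c [3, 10, 9, 5, 8, 11, 14, 12] are all distinct, so no two queens attack.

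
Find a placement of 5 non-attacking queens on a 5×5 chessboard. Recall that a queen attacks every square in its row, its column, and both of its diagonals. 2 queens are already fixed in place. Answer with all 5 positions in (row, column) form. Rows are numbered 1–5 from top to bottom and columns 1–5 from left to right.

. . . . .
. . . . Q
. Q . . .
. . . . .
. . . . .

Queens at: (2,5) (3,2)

Row 1: attacked by (2,5)→{4,5}; (3,2)→{2,4}. Safe: 1, 3. Place at column 3.
Row 4: attacked by (1,3)→{3}; (2,5)→{3,5}; (3,2)→{1,2,3}. Safe: 4. Place at column 4.
Row 5: attacked by (1,3)→{3}; (2,5)→{2,5}; (3,2)→{2,4}; (4,4)→{3,4,5}. Safe: 1. Place at column 1.
Columns [3, 5, 2, 4, 1], r−c [-2, -3, 1, 0, 4], r+c [4, 7, 5, 8, 6] are all distinct, so no two queens attack.

(1,3) (2,5) (3,2) (4,4) (5,1)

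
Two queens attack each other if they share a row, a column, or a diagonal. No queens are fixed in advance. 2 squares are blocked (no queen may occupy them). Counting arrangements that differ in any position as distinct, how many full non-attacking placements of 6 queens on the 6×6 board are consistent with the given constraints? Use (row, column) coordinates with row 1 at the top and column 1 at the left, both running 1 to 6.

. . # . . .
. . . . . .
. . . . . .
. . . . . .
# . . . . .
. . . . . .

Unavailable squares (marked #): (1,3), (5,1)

3

Branch on row 1: col 1 → 0; col 2 → 1; col 4 → 1; col 5 → 1; col 6 → 0.
Sum: 0 + 1 + 1 + 1 + 0 = 3.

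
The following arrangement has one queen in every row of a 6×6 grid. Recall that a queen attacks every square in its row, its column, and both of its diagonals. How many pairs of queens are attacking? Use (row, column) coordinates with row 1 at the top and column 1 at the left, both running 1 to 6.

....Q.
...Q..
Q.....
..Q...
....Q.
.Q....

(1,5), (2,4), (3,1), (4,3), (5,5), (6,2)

2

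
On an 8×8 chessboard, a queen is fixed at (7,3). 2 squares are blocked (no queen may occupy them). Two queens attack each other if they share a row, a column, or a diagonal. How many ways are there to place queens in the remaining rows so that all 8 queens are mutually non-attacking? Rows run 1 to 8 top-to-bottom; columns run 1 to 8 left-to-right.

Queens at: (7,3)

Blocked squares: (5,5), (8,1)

14

Branch on row 1: col 1 → 0; col 2 → 1; col 4 → 6; col 5 → 3; col 6 → 0; col 7 → 3; col 8 → 1.
Sum: 0 + 1 + 6 + 3 + 0 + 3 + 1 = 14.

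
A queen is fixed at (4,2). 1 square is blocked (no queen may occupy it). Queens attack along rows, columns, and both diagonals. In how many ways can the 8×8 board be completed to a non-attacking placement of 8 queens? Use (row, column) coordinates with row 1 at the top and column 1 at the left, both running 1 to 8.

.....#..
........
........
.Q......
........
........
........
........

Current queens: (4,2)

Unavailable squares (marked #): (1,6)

5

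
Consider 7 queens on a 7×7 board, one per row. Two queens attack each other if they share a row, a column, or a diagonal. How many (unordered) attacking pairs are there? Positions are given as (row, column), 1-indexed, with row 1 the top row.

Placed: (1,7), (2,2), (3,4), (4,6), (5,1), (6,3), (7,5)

0

All columns are distinct and no two queens satisfy |Δrow| = |Δcol|, so no pair attacks.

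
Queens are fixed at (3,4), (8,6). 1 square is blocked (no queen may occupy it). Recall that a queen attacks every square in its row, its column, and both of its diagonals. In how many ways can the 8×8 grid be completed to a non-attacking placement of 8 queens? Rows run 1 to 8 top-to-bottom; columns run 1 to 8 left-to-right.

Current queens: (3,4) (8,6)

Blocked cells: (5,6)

2

Branch on row 1: col 1 → 0; col 3 → 0; col 5 → 0; col 7 → 1; col 8 → 1.
Sum: 0 + 0 + 0 + 1 + 1 = 2.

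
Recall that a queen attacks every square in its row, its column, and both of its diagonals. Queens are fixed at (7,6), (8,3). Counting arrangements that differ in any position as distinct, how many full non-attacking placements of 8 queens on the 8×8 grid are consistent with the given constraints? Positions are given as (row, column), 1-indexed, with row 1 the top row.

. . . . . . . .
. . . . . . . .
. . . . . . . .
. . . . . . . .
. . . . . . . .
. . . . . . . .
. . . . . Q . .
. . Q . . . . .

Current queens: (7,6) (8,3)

Branch on row 1: col 1 → 1; col 2 → 2; col 4 → 3; col 5 → 2; col 7 → 0; col 8 → 0.
Sum: 1 + 2 + 3 + 2 + 0 + 0 = 8.

8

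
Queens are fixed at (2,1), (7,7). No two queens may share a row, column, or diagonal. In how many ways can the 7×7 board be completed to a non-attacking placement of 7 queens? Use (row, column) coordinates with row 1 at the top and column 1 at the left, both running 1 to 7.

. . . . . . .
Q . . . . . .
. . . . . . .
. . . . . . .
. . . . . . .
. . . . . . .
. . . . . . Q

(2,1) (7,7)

Branch on row 1: col 3 → 0; col 4 → 1; col 5 → 0; col 6 → 0.
Sum: 0 + 1 + 0 + 0 = 1.

1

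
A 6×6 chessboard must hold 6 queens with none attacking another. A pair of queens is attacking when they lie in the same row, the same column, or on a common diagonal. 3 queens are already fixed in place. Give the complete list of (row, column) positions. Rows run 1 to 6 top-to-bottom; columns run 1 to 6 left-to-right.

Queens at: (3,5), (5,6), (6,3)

(1,4) (2,1) (3,5) (4,2) (5,6) (6,3)

Row 1: attacked by (3,5)→{3,5}; (5,6)→{2,6}; (6,3)→{3}. Safe: 1, 4. Place at column 4.
Row 2: attacked by (1,4)→{3,4,5}; (3,5)→{4,5,6}; (5,6)→{3,6}; (6,3)→{3}. Safe: 1, 2. Place at column 1.
Row 4: attacked by (1,4)→{1,4}; (2,1)→{1,3}; (3,5)→{4,5,6}; (5,6)→{5,6}; (6,3)→{1,3,5}. Safe: 2. Place at column 2.
Columns [4, 1, 5, 2, 6, 3], r−c [-3, 1, -2, 2, -1, 3], r+c [5, 3, 8, 6, 11, 9] are all distinct, so no two queens attack.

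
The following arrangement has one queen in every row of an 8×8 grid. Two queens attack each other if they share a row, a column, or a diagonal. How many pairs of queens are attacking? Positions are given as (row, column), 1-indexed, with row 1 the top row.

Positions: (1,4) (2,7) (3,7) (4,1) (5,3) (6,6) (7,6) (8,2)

Same column: (2,7)–(3,7) (column 7); (6,6)–(7,6) (column 6).
Same diagonal: (1,4)–(4,1) (|1−4| = |4−1| = 3); (3,7)–(8,2) (|3−8| = |7−2| = 5).
Total attacking pairs: 4.

4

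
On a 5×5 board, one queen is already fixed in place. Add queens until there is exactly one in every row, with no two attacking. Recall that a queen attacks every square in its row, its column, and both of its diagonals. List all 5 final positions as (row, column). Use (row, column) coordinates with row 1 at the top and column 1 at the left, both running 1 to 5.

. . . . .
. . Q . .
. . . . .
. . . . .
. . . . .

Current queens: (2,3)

(1,5) (2,3) (3,1) (4,4) (5,2)

Row 1: attacked by (2,3)→{2,3,4}. Safe: 1, 5. Place at column 5.
Row 3: attacked by (1,5)→{3,5}; (2,3)→{2,3,4}. Safe: 1. Place at column 1.
Row 4: attacked by (1,5)→{2,5}; (2,3)→{1,3,5}; (3,1)→{1,2}. Safe: 4. Place at column 4.
Row 5: attacked by (1,5)→{1,5}; (2,3)→{3}; (3,1)→{1,3}; (4,4)→{3,4,5}. Safe: 2. Place at column 2.
Columns [5, 3, 1, 4, 2], r−c [-4, -1, 2, 0, 3], r+c [6, 5, 4, 8, 7] are all distinct, so no two queens attack.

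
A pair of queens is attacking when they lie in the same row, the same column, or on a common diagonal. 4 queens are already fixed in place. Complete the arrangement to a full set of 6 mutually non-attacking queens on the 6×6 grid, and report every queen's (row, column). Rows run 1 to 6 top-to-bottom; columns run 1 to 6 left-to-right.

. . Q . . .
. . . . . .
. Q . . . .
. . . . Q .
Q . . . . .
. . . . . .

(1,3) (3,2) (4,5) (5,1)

Row 2: attacked by (1,3)→{2,3,4}; (3,2)→{1,2,3}; (4,5)→{3,5}; (5,1)→{1,4}. Safe: 6. Place at column 6.
Row 6: attacked by (1,3)→{3}; (2,6)→{2,6}; (3,2)→{2,5}; (4,5)→{3,5}; (5,1)→{1,2}. Safe: 4. Place at column 4.
Columns [3, 6, 2, 5, 1, 4], r−c [-2, -4, 1, -1, 4, 2], r+c [4, 8, 5, 9, 6, 10] are all distinct, so no two queens attack.

(1,3) (2,6) (3,2) (4,5) (5,1) (6,4)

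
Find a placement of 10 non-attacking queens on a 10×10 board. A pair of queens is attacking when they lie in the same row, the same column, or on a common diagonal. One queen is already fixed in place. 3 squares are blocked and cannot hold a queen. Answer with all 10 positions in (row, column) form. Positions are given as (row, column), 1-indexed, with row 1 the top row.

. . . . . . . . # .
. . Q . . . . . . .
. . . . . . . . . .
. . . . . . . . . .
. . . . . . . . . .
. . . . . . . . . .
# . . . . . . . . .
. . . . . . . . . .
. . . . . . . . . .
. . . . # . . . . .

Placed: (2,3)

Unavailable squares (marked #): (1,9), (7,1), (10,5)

(1,7) (2,3) (3,6) (4,8) (5,1) (6,5) (7,9) (8,2) (9,4) (10,10)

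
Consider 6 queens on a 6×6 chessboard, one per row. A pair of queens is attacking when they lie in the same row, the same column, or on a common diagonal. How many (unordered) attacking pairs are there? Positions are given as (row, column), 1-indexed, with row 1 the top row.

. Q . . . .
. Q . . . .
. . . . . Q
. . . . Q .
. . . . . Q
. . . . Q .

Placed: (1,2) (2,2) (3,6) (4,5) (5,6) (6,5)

8

Same column: (1,2)–(2,2) (column 2); (3,6)–(5,6) (column 6); (4,5)–(6,5) (column 5).
Same diagonal: (1,2)–(4,5) (|1−4| = |2−5| = 3); (1,2)–(5,6) (|1−5| = |2−6| = 4); (3,6)–(4,5) (|3−4| = |6−5| = 1); (4,5)–(5,6) (|4−5| = |5−6| = 1); (5,6)–(6,5) (|5−6| = |6−5| = 1).
Total attacking pairs: 8.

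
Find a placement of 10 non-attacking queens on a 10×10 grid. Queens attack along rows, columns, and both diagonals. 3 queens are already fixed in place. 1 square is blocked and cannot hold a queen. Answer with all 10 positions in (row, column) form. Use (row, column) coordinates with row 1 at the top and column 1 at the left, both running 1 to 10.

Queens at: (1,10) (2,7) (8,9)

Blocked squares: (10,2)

Row 3: attacked by (1,10)→{8,10}; (2,7)→{6,7,8}; (8,9)→{4,9}. Safe: 1, 2, 3, 5. Place at column 5.
Row 4: attacked by (1,10)→{7,10}; (2,7)→{5,7,9}; (3,5)→{4,5,6}; (8,9)→{5,9}. Safe: 1, 2, 3, 8. Place at column 2.
Row 5: attacked by (1,10)→{6,10}; (2,7)→{4,7,10}; (3,5)→{3,5,7}; (4,2)→{1,2,3}; (8,9)→{6,9}. Safe: 8. Place at column 8.
Row 6: attacked by (1,10)→{5,10}; (2,7)→{3,7}; (3,5)→{2,5,8}; (4,2)→{2,4}; (5,8)→{7,8,9}; (8,9)→{7,9}. Safe: 1, 6. Place at column 1.
Row 7: attacked by (1,10)→{4,10}; (2,7)→{2,7}; (3,5)→{1,5,9}; (4,2)→{2,5}; (5,8)→{6,8,10}; (6,1)→{1,2}; (8,9)→{8,9,10}. Safe: 3. Place at column 3.
Row 9: attacked by (1,10)→{2,10}; (2,7)→{7}; (3,5)→{5}; (4,2)→{2,7}; (5,8)→{4,8}; (6,1)→{1,4}; (7,3)→{1,3,5}; (8,9)→{8,9,10}. Safe: 6. Place at column 6.
Row 10: attacked by (1,10)→{1,10}; (2,7)→{7}; (3,5)→{5}; (4,2)→{2,8}; (5,8)→{3,8}; (6,1)→{1,5}; (7,3)→{3,6}; (8,9)→{7,9}; (9,6)→{5,6,7}. Blocked: 2. Safe: 4. Place at column 4.
Columns [10, 7, 5, 2, 8, 1, 3, 9, 6, 4], r−c [-9, -5, -2, 2, -3, 5, 4, -1, 3, 6], r+c [11, 9, 8, 6, 13, 7, 10, 17, 15, 14] are all distinct, so no two queens attack.

(1,10) (2,7) (3,5) (4,2) (5,8) (6,1) (7,3) (8,9) (9,6) (10,4)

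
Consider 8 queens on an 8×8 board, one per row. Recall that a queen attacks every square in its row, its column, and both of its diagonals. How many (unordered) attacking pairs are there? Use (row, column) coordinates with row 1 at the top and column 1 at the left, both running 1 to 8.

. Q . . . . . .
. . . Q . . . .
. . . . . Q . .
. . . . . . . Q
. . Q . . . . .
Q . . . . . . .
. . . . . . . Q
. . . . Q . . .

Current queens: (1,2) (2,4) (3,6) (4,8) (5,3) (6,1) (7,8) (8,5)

2

Same column: (4,8)–(7,8) (column 8).
Same diagonal: (1,2)–(7,8) (|1−7| = |2−8| = 6).
Total attacking pairs: 2.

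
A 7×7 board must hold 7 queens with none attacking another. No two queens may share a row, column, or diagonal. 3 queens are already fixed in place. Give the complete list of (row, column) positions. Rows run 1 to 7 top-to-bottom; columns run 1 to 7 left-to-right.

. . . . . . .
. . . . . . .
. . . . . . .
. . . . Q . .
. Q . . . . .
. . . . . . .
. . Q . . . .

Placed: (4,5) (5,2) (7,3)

(1,7) (2,4) (3,1) (4,5) (5,2) (6,6) (7,3)

Row 1: attacked by (4,5)→{2,5}; (5,2)→{2,6}; (7,3)→{3}. Safe: 1, 4, 7. Place at column 7.
Row 2: attacked by (1,7)→{6,7}; (4,5)→{3,5,7}; (5,2)→{2,5}; (7,3)→{3}. Safe: 1, 4. Place at column 4.
Row 3: attacked by (1,7)→{5,7}; (2,4)→{3,4,5}; (4,5)→{4,5,6}; (5,2)→{2,4}; (7,3)→{3,7}. Safe: 1. Place at column 1.
Row 6: attacked by (1,7)→{2,7}; (2,4)→{4}; (3,1)→{1,4}; (4,5)→{3,5,7}; (5,2)→{1,2,3}; (7,3)→{2,3,4}. Safe: 6. Place at column 6.
Columns [7, 4, 1, 5, 2, 6, 3], r−c [-6, -2, 2, -1, 3, 0, 4], r+c [8, 6, 4, 9, 7, 12, 10] are all distinct, so no two queens attack.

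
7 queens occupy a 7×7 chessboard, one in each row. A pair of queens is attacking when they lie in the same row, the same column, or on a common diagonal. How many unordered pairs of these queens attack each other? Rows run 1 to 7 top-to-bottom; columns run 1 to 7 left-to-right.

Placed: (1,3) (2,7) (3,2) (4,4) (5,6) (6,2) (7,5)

2

Same column: (3,2)–(6,2) (column 2).
Same diagonal: (4,4)–(6,2) (|4−6| = |4−2| = 2).
Total attacking pairs: 2.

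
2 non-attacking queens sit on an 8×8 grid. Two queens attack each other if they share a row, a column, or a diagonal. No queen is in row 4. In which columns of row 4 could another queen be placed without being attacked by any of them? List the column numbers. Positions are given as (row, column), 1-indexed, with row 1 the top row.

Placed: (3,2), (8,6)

columns 4, 5, 7, 8

(3,2) attacks row 4 at column 2 and diagonals 1, 3.
(8,6) attacks row 4 at column 6 and diagonals 2.
Attacked columns: {1, 2, 3, 6}. Safe: {4, 5, 7, 8}.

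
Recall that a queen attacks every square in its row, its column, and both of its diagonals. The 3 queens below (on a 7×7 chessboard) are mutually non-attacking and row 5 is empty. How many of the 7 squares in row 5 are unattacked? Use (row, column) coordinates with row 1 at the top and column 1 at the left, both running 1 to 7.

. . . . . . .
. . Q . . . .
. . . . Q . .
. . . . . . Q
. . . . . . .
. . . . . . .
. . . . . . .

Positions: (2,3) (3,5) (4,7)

3

(2,3) attacks row 5 at column 3 and diagonals 6.
(3,5) attacks row 5 at column 5 and diagonals 3, 7.
(4,7) attacks row 5 at column 7 and diagonals 6.
Attacked columns: {3, 5, 6, 7}. Safe: {1, 2, 4}.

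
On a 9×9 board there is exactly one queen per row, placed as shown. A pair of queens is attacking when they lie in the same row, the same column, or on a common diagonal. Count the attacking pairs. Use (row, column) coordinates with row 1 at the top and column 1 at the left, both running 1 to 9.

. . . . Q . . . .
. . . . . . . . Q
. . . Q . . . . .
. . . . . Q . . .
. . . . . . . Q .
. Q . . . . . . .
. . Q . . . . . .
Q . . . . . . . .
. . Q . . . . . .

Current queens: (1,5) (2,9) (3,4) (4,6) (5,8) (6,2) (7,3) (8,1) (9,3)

Same column: (7,3)–(9,3) (column 3).
Same diagonal: (4,6)–(7,3) (|4−7| = |6−3| = 3); (6,2)–(7,3) (|6−7| = |2−3| = 1).
Total attacking pairs: 3.

3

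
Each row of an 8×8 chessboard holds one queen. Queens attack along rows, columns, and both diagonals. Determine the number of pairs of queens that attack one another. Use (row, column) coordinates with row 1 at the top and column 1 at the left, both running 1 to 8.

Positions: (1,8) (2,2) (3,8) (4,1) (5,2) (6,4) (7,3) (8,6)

Same column: (1,8)–(3,8) (column 8); (2,2)–(5,2) (column 2).
Same diagonal: (4,1)–(5,2) (|4−5| = |1−2| = 1); (6,4)–(7,3) (|6−7| = |4−3| = 1); (6,4)–(8,6) (|6−8| = |4−6| = 2).
Total attacking pairs: 5.

5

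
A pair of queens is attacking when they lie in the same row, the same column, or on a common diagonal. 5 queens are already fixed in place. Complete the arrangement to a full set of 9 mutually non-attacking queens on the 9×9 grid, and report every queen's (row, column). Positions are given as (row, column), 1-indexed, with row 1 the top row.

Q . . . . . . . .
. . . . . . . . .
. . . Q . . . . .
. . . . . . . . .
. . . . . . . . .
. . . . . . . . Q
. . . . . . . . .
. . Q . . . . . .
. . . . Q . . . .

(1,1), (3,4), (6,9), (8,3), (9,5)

(1,1) (2,8) (3,4) (4,2) (5,7) (6,9) (7,6) (8,3) (9,5)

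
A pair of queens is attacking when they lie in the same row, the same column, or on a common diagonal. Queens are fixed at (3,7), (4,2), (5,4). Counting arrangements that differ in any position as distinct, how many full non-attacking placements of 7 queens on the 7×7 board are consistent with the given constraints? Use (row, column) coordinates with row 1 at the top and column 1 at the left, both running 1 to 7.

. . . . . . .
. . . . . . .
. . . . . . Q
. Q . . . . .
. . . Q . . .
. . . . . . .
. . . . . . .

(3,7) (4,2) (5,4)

Branch on row 1: col 1 → 0; col 3 → 1; col 6 → 0.
Sum: 0 + 1 + 0 = 1.

1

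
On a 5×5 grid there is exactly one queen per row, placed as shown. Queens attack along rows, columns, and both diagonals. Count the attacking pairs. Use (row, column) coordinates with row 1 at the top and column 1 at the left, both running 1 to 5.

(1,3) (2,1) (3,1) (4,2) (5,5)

3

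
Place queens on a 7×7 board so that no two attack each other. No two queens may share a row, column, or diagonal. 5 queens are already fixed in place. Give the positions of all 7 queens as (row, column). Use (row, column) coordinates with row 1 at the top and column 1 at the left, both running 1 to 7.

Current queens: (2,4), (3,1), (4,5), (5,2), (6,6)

Row 1: attacked by (2,4)→{3,4,5}; (3,1)→{1,3}; (4,5)→{2,5}; (5,2)→{2,6}; (6,6)→{1,6}. Safe: 7. Place at column 7.
Row 7: attacked by (1,7)→{1,7}; (2,4)→{4}; (3,1)→{1,5}; (4,5)→{2,5}; (5,2)→{2,4}; (6,6)→{5,6,7}. Safe: 3. Place at column 3.
Columns [7, 4, 1, 5, 2, 6, 3], r−c [-6, -2, 2, -1, 3, 0, 4], r+c [8, 6, 4, 9, 7, 12, 10] are all distinct, so no two queens attack.

(1,7) (2,4) (3,1) (4,5) (5,2) (6,6) (7,3)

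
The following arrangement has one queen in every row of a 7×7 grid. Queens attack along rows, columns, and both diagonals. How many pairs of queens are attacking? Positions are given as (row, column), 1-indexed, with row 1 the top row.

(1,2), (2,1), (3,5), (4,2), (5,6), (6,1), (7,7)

4

Same column: (1,2)–(4,2) (column 2); (2,1)–(6,1) (column 1).
Same diagonal: (1,2)–(2,1) (|1−2| = |2−1| = 1); (1,2)–(5,6) (|1−5| = |2−6| = 4).
Total attacking pairs: 4.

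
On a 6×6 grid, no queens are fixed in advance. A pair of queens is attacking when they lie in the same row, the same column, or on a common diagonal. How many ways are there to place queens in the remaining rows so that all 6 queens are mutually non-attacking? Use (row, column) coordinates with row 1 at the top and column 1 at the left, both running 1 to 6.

Branch on row 1: col 1 → 0; col 2 → 1; col 3 → 1; col 4 → 1; col 5 → 1; col 6 → 0.
Sum: 0 + 1 + 1 + 1 + 1 + 0 = 4.
(This is the classic 6-queens count.)

4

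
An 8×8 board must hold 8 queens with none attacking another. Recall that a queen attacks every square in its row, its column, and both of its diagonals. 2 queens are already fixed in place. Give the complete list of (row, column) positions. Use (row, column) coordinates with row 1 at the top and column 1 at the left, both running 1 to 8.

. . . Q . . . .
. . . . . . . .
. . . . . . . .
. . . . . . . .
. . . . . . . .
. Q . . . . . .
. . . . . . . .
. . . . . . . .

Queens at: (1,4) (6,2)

(1,4) (2,7) (3,1) (4,8) (5,5) (6,2) (7,6) (8,3)

Row 2: attacked by (1,4)→{3,4,5}; (6,2)→{2,6}. Safe: 1, 7, 8. Place at column 7.
Row 3: attacked by (1,4)→{2,4,6}; (2,7)→{6,7,8}; (6,2)→{2,5}. Safe: 1, 3. Place at column 1.
Row 4: attacked by (1,4)→{1,4,7}; (2,7)→{5,7}; (3,1)→{1,2}; (6,2)→{2,4}. Safe: 3, 6, 8. Place at column 8.
Row 5: attacked by (1,4)→{4,8}; (2,7)→{4,7}; (3,1)→{1,3}; (4,8)→{7,8}; (6,2)→{1,2,3}. Safe: 5, 6. Place at column 5.
Row 7: attacked by (1,4)→{4}; (2,7)→{2,7}; (3,1)→{1,5}; (4,8)→{5,8}; (5,5)→{3,5,7}; (6,2)→{1,2,3}. Safe: 6. Place at column 6.
Row 8: attacked by (1,4)→{4}; (2,7)→{1,7}; (3,1)→{1,6}; (4,8)→{4,8}; (5,5)→{2,5,8}; (6,2)→{2,4}; (7,6)→{5,6,7}. Safe: 3. Place at column 3.
Columns [4, 7, 1, 8, 5, 2, 6, 3], r−c [-3, -5, 2, -4, 0, 4, 1, 5], r+c [5, 9, 4, 12, 10, 8, 13, 11] are all distinct, so no two queens attack.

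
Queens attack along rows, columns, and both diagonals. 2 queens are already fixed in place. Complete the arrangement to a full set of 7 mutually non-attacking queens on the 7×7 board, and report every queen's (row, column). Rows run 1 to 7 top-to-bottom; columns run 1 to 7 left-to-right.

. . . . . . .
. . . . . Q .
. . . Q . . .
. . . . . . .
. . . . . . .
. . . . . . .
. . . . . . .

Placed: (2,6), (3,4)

(1,1) (2,6) (3,4) (4,2) (5,7) (6,5) (7,3)

Row 1: attacked by (2,6)→{5,6,7}; (3,4)→{2,4,6}. Safe: 1, 3. Place at column 1.
Row 4: attacked by (1,1)→{1,4}; (2,6)→{4,6}; (3,4)→{3,4,5}. Safe: 2, 7. Place at column 2.
Row 5: attacked by (1,1)→{1,5}; (2,6)→{3,6}; (3,4)→{2,4,6}; (4,2)→{1,2,3}. Safe: 7. Place at column 7.
Row 6: attacked by (1,1)→{1,6}; (2,6)→{2,6}; (3,4)→{1,4,7}; (4,2)→{2,4}; (5,7)→{6,7}. Safe: 3, 5. Place at column 5.
Row 7: attacked by (1,1)→{1,7}; (2,6)→{1,6}; (3,4)→{4}; (4,2)→{2,5}; (5,7)→{5,7}; (6,5)→{4,5,6}. Safe: 3. Place at column 3.
Columns [1, 6, 4, 2, 7, 5, 3], r−c [0, -4, -1, 2, -2, 1, 4], r+c [2, 8, 7, 6, 12, 11, 10] are all distinct, so no two queens attack.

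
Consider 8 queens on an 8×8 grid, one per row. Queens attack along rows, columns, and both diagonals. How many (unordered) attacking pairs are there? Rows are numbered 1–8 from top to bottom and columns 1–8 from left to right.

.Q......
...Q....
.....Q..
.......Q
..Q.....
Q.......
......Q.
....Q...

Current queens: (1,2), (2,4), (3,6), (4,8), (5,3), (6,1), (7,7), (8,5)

0

All columns are distinct and no two queens satisfy |Δrow| = |Δcol|, so no pair attacks.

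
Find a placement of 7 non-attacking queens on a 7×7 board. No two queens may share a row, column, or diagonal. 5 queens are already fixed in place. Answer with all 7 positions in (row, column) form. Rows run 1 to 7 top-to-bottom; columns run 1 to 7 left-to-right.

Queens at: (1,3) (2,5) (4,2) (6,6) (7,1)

(1,3) (2,5) (3,7) (4,2) (5,4) (6,6) (7,1)

Row 3: attacked by (1,3)→{1,3,5}; (2,5)→{4,5,6}; (4,2)→{1,2,3}; (6,6)→{3,6}; (7,1)→{1,5}. Safe: 7. Place at column 7.
Row 5: attacked by (1,3)→{3,7}; (2,5)→{2,5}; (3,7)→{5,7}; (4,2)→{1,2,3}; (6,6)→{5,6,7}; (7,1)→{1,3}. Safe: 4. Place at column 4.
Columns [3, 5, 7, 2, 4, 6, 1], r−c [-2, -3, -4, 2, 1, 0, 6], r+c [4, 7, 10, 6, 9, 12, 8] are all distinct, so no two queens attack.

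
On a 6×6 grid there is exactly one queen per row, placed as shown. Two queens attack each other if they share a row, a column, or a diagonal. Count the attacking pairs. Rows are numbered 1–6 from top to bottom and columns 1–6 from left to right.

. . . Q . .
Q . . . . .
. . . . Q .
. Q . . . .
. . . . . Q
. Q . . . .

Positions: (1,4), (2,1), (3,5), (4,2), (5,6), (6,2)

2

Same column: (4,2)–(6,2) (column 2).
Same diagonal: (3,5)–(6,2) (|3−6| = |5−2| = 3).
Total attacking pairs: 2.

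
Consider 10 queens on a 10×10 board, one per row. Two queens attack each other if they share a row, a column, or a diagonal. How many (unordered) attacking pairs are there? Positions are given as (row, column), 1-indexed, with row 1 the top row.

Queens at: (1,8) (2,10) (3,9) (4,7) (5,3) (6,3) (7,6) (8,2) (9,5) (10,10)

Same column: (2,10)–(10,10) (column 10); (5,3)–(6,3) (column 3).
Same diagonal: (1,8)–(6,3) (|1−6| = |8−3| = 5); (2,10)–(3,9) (|2−3| = |10−9| = 1).
Total attacking pairs: 4.

4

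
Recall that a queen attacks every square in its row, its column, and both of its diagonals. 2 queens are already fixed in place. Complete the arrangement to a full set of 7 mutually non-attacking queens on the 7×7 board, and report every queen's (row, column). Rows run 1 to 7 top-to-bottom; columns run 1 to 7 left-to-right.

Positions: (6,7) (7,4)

Row 1: attacked by (6,7)→{2,7}; (7,4)→{4}. Safe: 1, 3, 5, 6. Place at column 1.
Row 2: attacked by (1,1)→{1,2}; (6,7)→{3,7}; (7,4)→{4}. Safe: 5, 6. Place at column 5.
Row 3: attacked by (1,1)→{1,3}; (2,5)→{4,5,6}; (6,7)→{4,7}; (7,4)→{4}. Safe: 2. Place at column 2.
Row 4: attacked by (1,1)→{1,4}; (2,5)→{3,5,7}; (3,2)→{1,2,3}; (6,7)→{5,7}; (7,4)→{1,4,7}. Safe: 6. Place at column 6.
Row 5: attacked by (1,1)→{1,5}; (2,5)→{2,5}; (3,2)→{2,4}; (4,6)→{5,6,7}; (6,7)→{6,7}; (7,4)→{2,4,6}. Safe: 3. Place at column 3.
Columns [1, 5, 2, 6, 3, 7, 4], r−c [0, -3, 1, -2, 2, -1, 3], r+c [2, 7, 5, 10, 8, 13, 11] are all distinct, so no two queens attack.

(1,1) (2,5) (3,2) (4,6) (5,3) (6,7) (7,4)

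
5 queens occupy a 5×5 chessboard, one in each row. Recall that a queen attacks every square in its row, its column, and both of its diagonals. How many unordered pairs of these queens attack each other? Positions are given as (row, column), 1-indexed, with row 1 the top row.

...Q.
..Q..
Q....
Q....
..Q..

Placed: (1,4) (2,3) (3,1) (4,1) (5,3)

Same column: (2,3)–(5,3) (column 3); (3,1)–(4,1) (column 1).
Same diagonal: (1,4)–(2,3) (|1−2| = |4−3| = 1); (1,4)–(4,1) (|1−4| = |4−1| = 3); (2,3)–(4,1) (|2−4| = |3−1| = 2); (3,1)–(5,3) (|3−5| = |1−3| = 2).
Total attacking pairs: 6.

6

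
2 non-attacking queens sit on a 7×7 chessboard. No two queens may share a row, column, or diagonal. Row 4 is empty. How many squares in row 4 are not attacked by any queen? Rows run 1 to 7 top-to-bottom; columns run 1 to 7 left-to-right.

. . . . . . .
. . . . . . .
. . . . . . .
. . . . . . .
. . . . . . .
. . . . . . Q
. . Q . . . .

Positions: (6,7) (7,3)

(6,7) attacks row 4 at column 7 and diagonals 5.
(7,3) attacks row 4 at column 3 and diagonals 6.
Attacked columns: {3, 5, 6, 7}. Safe: {1, 2, 4}.

3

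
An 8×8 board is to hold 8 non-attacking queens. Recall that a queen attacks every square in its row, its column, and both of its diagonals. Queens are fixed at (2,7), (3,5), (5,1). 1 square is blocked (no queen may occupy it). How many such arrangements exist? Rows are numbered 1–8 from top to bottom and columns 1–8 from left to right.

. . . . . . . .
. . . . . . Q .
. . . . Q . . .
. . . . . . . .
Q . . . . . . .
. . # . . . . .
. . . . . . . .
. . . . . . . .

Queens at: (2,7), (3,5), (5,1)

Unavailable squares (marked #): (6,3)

2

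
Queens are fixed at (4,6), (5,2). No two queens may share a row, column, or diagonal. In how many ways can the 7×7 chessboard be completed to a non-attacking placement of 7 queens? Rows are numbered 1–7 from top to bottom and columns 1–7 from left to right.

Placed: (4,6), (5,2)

2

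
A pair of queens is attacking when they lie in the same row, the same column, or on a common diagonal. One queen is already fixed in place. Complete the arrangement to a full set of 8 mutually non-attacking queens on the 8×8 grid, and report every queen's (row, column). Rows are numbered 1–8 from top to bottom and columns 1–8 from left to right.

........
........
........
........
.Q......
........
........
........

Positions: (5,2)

Row 1: attacked by (5,2)→{2,6}. Safe: 1, 3, 4, 5, 7, 8. Place at column 4.
Row 2: attacked by (1,4)→{3,4,5}; (5,2)→{2,5}. Safe: 1, 6, 7, 8. Place at column 1.
Row 3: attacked by (1,4)→{2,4,6}; (2,1)→{1,2}; (5,2)→{2,4}. Safe: 3, 5, 7, 8. Place at column 5.
Row 4: attacked by (1,4)→{1,4,7}; (2,1)→{1,3}; (3,5)→{4,5,6}; (5,2)→{1,2,3}. Safe: 8. Place at column 8.
Row 6: attacked by (1,4)→{4}; (2,1)→{1,5}; (3,5)→{2,5,8}; (4,8)→{6,8}; (5,2)→{1,2,3}. Safe: 7. Place at column 7.
Row 7: attacked by (1,4)→{4}; (2,1)→{1,6}; (3,5)→{1,5}; (4,8)→{5,8}; (5,2)→{2,4}; (6,7)→{6,7,8}. Safe: 3. Place at column 3.
Row 8: attacked by (1,4)→{4}; (2,1)→{1,7}; (3,5)→{5}; (4,8)→{4,8}; (5,2)→{2,5}; (6,7)→{5,7}; (7,3)→{2,3,4}. Safe: 6. Place at column 6.
Columns [4, 1, 5, 8, 2, 7, 3, 6], r−c [-3, 1, -2, -4, 3, -1, 4, 2], r+c [5, 3, 8, 12, 7, 13, 10, 14] are all distinct, so no two queens attack.

(1,4) (2,1) (3,5) (4,8) (5,2) (6,7) (7,3) (8,6)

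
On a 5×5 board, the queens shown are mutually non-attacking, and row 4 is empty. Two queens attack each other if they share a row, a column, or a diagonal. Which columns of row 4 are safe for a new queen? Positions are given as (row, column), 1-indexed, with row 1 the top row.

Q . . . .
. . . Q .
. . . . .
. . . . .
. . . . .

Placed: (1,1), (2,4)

columns 3, 5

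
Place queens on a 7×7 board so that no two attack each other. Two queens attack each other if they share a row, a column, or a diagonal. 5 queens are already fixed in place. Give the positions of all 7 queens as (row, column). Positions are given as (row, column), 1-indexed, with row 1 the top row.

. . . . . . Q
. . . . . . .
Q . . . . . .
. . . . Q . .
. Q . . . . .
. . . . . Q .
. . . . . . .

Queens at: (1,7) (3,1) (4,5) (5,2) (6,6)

(1,7) (2,4) (3,1) (4,5) (5,2) (6,6) (7,3)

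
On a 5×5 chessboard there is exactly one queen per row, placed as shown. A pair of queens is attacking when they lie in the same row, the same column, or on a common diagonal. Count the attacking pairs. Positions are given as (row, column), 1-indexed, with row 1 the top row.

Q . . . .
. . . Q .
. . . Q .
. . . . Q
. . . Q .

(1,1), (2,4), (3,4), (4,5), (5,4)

Same column: (2,4)–(3,4) (column 4); (2,4)–(5,4) (column 4); (3,4)–(5,4) (column 4).
Same diagonal: (3,4)–(4,5) (|3−4| = |4−5| = 1); (4,5)–(5,4) (|4−5| = |5−4| = 1).
Total attacking pairs: 5.

5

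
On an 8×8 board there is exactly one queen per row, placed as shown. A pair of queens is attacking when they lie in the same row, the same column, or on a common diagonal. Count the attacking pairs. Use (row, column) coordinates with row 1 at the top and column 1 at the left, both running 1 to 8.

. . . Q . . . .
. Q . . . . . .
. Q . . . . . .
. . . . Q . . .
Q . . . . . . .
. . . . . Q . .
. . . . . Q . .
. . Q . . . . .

5

Same column: (2,2)–(3,2) (column 2); (6,6)–(7,6) (column 6).
Same diagonal: (1,4)–(3,2) (|1−3| = |4−2| = 2); (2,2)–(6,6) (|2−6| = |2−6| = 4); (3,2)–(7,6) (|3−7| = |2−6| = 4).
Total attacking pairs: 5.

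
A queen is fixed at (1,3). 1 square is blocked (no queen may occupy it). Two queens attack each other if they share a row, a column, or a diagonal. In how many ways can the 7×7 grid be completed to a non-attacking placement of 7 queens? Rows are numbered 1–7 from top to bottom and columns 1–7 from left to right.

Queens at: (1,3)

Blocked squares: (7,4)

Branch on row 2: col 1 → 1; col 5 → 1; col 6 → 1; col 7 → 2.
Sum: 1 + 1 + 1 + 2 = 5.

5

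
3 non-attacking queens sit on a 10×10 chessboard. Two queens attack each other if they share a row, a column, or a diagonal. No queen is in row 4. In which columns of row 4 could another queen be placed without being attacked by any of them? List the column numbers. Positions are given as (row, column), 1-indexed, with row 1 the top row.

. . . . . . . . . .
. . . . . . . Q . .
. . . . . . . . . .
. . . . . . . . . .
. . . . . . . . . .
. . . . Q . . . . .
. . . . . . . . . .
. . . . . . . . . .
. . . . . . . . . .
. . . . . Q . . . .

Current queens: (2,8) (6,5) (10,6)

(2,8) attacks row 4 at column 8 and diagonals 6, 10.
(6,5) attacks row 4 at column 5 and diagonals 3, 7.
(10,6) attacks row 4 at column 6.
Attacked columns: {3, 5, 6, 7, 8, 10}. Safe: {1, 2, 4, 9}.

columns 1, 2, 4, 9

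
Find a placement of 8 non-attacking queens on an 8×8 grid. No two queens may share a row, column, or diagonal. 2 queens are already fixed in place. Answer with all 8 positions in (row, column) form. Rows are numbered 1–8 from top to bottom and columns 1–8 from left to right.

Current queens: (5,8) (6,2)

Row 1: attacked by (5,8)→{4,8}; (6,2)→{2,7}. Safe: 1, 3, 5, 6. Place at column 5.
Row 2: attacked by (1,5)→{4,5,6}; (5,8)→{5,8}; (6,2)→{2,6}. Safe: 1, 3, 7. Place at column 1.
Row 3: attacked by (1,5)→{3,5,7}; (2,1)→{1,2}; (5,8)→{6,8}; (6,2)→{2,5}. Safe: 4. Place at column 4.
Row 4: attacked by (1,5)→{2,5,8}; (2,1)→{1,3}; (3,4)→{3,4,5}; (5,8)→{7,8}; (6,2)→{2,4}. Safe: 6. Place at column 6.
Row 7: attacked by (1,5)→{5}; (2,1)→{1,6}; (3,4)→{4,8}; (4,6)→{3,6}; (5,8)→{6,8}; (6,2)→{1,2,3}. Safe: 7. Place at column 7.
Row 8: attacked by (1,5)→{5}; (2,1)→{1,7}; (3,4)→{4}; (4,6)→{2,6}; (5,8)→{5,8}; (6,2)→{2,4}; (7,7)→{6,7,8}. Safe: 3. Place at column 3.
Columns [5, 1, 4, 6, 8, 2, 7, 3], r−c [-4, 1, -1, -2, -3, 4, 0, 5], r+c [6, 3, 7, 10, 13, 8, 14, 11] are all distinct, so no two queens attack.

(1,5) (2,1) (3,4) (4,6) (5,8) (6,2) (7,7) (8,3)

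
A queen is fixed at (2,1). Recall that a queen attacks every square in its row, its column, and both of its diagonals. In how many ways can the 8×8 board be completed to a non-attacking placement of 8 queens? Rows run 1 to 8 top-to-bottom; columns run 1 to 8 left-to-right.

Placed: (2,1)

8

Branch on row 1: col 3 → 1; col 4 → 2; col 5 → 3; col 6 → 1; col 7 → 1; col 8 → 0.
Sum: 1 + 2 + 3 + 1 + 1 + 0 = 8.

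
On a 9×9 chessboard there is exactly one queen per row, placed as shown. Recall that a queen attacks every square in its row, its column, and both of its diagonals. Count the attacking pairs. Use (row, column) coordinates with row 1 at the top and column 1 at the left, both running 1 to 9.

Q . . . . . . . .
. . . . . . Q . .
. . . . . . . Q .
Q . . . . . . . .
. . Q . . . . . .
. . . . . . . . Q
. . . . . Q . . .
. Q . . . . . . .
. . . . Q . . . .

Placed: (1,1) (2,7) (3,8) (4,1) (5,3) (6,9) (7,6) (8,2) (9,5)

Same column: (1,1)–(4,1) (column 1).
Same diagonal: (2,7)–(3,8) (|2−3| = |7−8| = 1).
Total attacking pairs: 2.

2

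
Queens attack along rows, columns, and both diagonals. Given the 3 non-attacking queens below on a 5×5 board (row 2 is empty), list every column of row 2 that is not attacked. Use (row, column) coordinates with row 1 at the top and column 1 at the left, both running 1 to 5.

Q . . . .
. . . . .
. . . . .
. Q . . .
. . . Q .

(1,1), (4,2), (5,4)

columns 3, 5

(1,1) attacks row 2 at column 1 and diagonals 2.
(4,2) attacks row 2 at column 2 and diagonals 4.
(5,4) attacks row 2 at column 4 and diagonals 1.
Attacked columns: {1, 2, 4}. Safe: {3, 5}.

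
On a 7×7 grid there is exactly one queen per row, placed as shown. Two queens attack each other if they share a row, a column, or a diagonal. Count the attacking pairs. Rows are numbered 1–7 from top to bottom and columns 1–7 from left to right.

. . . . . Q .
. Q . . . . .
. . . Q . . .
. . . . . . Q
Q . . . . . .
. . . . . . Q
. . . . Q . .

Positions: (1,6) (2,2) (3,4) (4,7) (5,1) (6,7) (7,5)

Same column: (4,7)–(6,7) (column 7).
Same diagonal: (1,6)–(3,4) (|1−3| = |6−4| = 2); (3,4)–(6,7) (|3−6| = |4−7| = 3).
Total attacking pairs: 3.

3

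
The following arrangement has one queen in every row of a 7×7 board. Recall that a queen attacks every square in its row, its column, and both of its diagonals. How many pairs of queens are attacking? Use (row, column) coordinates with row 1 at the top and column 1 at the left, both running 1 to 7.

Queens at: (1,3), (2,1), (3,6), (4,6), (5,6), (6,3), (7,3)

9

Same column: (1,3)–(6,3) (column 3); (1,3)–(7,3) (column 3); (3,6)–(4,6) (column 6); (3,6)–(5,6) (column 6); (4,6)–(5,6) (column 6); (6,3)–(7,3) (column 3).
Same diagonal: (1,3)–(4,6) (|1−4| = |3−6| = 3); (3,6)–(6,3) (|3−6| = |6−3| = 3); (4,6)–(7,3) (|4−7| = |6−3| = 3).
Total attacking pairs: 9.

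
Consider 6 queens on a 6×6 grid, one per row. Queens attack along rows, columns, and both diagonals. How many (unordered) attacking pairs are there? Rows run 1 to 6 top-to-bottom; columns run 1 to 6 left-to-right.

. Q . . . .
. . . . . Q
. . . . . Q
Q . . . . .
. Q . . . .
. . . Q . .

3

Same column: (1,2)–(5,2) (column 2); (2,6)–(3,6) (column 6).
Same diagonal: (4,1)–(5,2) (|4−5| = |1−2| = 1).
Total attacking pairs: 3.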